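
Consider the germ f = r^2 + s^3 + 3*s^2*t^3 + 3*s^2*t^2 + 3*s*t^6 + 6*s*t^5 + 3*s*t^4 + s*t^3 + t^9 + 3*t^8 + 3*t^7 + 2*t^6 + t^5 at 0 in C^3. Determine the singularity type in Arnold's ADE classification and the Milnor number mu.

The Hessian of f at 0 has rank 1. Corank 2; j^3 = s^3 is a perfect cube, so E-series; the 4-jet and mu = 7 give E_7.

Type E7, Milnor number mu = 7.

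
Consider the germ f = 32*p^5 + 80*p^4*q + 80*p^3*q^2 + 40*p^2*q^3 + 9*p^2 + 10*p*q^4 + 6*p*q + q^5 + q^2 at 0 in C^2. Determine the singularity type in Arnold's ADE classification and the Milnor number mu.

Type A_{4}, Milnor number mu = 4.

The Hessian of f at 0 has rank 1. Corank 1: A-series; mu = 4 gives A_4.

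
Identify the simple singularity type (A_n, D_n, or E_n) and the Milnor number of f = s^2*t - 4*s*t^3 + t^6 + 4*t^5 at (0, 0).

The Hessian of f at 0 has rank 0. Corank 2; j^3 = s^2*t has shape L^2 M (L != M), so D-series; mu = 7 gives D_7.

Type D_{7}, Milnor number mu = 7.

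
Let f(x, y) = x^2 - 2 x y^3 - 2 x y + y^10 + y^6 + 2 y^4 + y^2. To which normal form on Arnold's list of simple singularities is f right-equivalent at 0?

A_9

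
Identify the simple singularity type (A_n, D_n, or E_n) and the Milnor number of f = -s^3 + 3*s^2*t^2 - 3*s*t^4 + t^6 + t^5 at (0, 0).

The Hessian of f at 0 is [[0, 0], [0, 0]] with rank 0, so corank 2. A Groebner basis of the Jacobian ideal J(f) in C{s,t} is {t^4, s^3, -s^2/2 + s*t^2}; counting standard monomials gives mu = 8. Corank 2; j^3 = -s^3 is a perfect cube, so E-series; the 5-jet and mu = 8 give E_8.

Type E_{8}, Milnor number mu = 8.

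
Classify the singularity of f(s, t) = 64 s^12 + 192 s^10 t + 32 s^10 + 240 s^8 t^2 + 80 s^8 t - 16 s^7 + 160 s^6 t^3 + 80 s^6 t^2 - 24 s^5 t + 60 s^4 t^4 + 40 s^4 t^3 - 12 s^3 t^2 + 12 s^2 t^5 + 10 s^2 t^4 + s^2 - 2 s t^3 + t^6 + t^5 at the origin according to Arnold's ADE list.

The Hessian of f at 0 has rank 1. Corank 1: A-series; mu = 4 gives A_4.

A_4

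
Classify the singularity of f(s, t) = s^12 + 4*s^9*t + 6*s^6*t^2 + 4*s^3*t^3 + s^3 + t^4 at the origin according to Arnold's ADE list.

E_{6}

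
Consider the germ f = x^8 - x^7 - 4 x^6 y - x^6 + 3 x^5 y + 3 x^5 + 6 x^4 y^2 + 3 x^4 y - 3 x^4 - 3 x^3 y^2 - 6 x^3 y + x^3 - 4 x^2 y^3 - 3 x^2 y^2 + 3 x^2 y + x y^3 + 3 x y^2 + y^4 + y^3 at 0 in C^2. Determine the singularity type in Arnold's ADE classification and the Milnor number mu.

Type E_{7}, Milnor number mu = 7.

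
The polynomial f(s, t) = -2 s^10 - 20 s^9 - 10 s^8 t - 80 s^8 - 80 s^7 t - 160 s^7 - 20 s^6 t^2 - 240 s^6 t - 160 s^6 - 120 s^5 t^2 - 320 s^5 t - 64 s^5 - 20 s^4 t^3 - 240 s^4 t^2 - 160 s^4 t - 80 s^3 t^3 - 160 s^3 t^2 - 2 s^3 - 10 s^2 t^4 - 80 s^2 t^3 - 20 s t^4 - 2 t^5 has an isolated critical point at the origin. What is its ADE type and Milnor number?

Type E_8, Milnor number mu = 8.

The Hessian of f at 0 has rank 0. Corank 2; j^3 = -2*s^3 is a perfect cube, so E-series; the 5-jet and mu = 8 give E_8.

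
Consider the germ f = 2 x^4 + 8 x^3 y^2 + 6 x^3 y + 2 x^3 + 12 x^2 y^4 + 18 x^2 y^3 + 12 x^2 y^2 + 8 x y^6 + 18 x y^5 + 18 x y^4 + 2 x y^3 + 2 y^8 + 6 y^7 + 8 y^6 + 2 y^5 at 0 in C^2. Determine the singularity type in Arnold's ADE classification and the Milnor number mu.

Type E_{7}, Milnor number mu = 7.

The Hessian of f at 0 has rank 0. Corank 2; j^3 = 2*x^3 is a perfect cube, so E-series; the 4-jet and mu = 7 give E_7.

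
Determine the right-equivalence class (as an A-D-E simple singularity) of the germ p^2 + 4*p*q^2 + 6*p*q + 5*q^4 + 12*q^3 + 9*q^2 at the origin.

A3

The Hessian of f at 0 is [[2, 6], [6, 18]] with rank 1, so corank 1. A Groebner basis of the Jacobian ideal J(f) in C{p,q} is {p^2 + 9*p/2 + 27*q/2, p*q - 3*p/2 - 9*q/2, p/2 + q^2 + 3*q/2}; counting standard monomials gives mu = 3. Corank 1: A-series; mu = 3 gives A_3.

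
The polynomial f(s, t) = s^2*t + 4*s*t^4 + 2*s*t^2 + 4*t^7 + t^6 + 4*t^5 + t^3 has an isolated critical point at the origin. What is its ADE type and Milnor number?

The Hessian of f at 0 is [[0, 0], [0, 0]] with rank 0, so corank 2. A Groebner basis of the Jacobian ideal J(f) in C{s,t} is {s*t/2 + t^4 + t^2/2, s^3 - s^2 - 2*s*t + t^3 - t^2, s^2*t + 2*s^2/3 + 4*s*t/3 - t^3 + 2*t^2/3, -s^2/3 + s*t^2 - 2*s*t/3 + t^3 - t^2/3}; counting standard monomials gives mu = 7. Corank 2; j^3 = t*(s + t)^2 has shape L^2 M (L != M), so D-series; mu = 7 gives D_7.

Type D7, Milnor number mu = 7.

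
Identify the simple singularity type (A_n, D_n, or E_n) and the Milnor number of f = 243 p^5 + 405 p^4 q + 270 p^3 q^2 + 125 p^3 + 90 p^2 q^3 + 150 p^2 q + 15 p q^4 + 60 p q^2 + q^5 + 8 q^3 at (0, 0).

Type E8, Milnor number mu = 8.

The Hessian of f at 0 is [[0, 0], [0, 0]] with rank 0, so corank 2. A Groebner basis of the Jacobian ideal J(f) in C{p,q} is {q^5, p*q^3 + 23*q^4/60, p^2 + 4*p*q/5 + 4*q^2/25}; counting standard monomials gives mu = 8. Corank 2; j^3 = (5*p + 2*q)^3 is a perfect cube, so E-series; the 5-jet and mu = 8 give E_8.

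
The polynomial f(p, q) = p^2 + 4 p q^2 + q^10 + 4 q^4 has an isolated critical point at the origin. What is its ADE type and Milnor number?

Type A_9, Milnor number mu = 9.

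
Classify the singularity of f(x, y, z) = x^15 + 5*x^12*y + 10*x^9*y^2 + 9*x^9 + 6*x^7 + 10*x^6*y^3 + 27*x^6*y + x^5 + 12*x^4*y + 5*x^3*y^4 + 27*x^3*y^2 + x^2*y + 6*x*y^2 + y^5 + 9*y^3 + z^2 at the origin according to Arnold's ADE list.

D6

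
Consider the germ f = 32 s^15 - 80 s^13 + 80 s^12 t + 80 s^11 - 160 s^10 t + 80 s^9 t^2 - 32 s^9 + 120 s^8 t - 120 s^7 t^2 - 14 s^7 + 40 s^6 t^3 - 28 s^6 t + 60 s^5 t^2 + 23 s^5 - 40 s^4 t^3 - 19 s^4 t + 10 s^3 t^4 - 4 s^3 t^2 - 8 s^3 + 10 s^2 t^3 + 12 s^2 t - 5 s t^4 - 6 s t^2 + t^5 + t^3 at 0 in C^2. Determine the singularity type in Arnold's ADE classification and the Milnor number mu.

The Hessian of f at 0 has rank 0. Corank 2; j^3 = -(2*s - t)^3 is a perfect cube, so E-series; the 5-jet and mu = 8 give E_8.

Type E_8, Milnor number mu = 8.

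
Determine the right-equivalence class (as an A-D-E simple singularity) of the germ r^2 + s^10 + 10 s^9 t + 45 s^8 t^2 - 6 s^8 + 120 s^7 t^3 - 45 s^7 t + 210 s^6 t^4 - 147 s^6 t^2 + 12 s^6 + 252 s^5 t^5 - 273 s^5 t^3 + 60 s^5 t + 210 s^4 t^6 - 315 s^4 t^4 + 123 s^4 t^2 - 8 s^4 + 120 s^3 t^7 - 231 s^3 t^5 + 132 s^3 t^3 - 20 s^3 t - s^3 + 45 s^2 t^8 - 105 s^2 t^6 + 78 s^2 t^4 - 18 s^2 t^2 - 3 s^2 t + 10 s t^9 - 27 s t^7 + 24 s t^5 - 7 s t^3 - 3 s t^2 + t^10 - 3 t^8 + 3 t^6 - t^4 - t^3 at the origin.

The Hessian of f at 0 has rank 1. Corank 2; j^3 = -(s + t)^3 is a perfect cube, so E-series; the 4-jet and mu = 7 give E_7.

E_{7}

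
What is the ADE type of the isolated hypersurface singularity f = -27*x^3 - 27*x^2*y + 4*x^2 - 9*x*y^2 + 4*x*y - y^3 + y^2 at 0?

The Hessian of f at 0 has rank 1. Corank 1: A-series; mu = 2 gives A_2.

A2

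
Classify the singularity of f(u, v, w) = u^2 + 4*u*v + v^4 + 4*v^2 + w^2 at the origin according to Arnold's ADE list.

The Hessian of f at 0 has rank 2. Corank 1: A-series; mu = 3 gives A_3.

A_{3}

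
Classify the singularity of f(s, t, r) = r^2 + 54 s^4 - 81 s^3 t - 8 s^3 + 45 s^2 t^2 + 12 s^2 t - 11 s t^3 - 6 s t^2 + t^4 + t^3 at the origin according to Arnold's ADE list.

E_{7}

The Hessian of f at 0 has rank 1. Corank 2; j^3 = -(2*s - t)^3 is a perfect cube, so E-series; the 4-jet and mu = 7 give E_7.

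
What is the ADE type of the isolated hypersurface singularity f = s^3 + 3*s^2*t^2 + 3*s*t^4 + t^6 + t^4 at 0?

E6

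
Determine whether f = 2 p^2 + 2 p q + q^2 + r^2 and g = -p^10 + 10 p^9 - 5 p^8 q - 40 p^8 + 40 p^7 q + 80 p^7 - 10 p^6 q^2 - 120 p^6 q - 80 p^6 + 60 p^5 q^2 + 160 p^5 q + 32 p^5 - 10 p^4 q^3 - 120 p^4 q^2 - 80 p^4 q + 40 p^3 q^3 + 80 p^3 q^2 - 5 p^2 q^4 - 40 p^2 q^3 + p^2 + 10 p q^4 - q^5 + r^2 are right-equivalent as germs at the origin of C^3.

The Hessian of f at 0 has rank 3. Corank 0: nondegenerate Morse point, so A_1. The Hessian of g at 0 has rank 2. Corank 1: A-series; mu = 4 gives A_4. f is A_1 but g is A_4, hence not right-equivalent.

No.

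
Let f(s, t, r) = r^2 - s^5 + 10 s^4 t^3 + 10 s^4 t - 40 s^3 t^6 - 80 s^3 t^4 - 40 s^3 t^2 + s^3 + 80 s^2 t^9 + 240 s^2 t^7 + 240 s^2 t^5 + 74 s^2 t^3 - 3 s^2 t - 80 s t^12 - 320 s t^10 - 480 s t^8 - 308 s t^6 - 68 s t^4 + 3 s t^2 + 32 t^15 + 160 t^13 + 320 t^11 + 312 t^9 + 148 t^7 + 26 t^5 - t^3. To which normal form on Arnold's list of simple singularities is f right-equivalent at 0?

The Hessian of f at 0 has rank 1. Corank 2; j^3 = (s - t)^3 is a perfect cube, so E-series; the 5-jet and mu = 8 give E_8.

E_{8}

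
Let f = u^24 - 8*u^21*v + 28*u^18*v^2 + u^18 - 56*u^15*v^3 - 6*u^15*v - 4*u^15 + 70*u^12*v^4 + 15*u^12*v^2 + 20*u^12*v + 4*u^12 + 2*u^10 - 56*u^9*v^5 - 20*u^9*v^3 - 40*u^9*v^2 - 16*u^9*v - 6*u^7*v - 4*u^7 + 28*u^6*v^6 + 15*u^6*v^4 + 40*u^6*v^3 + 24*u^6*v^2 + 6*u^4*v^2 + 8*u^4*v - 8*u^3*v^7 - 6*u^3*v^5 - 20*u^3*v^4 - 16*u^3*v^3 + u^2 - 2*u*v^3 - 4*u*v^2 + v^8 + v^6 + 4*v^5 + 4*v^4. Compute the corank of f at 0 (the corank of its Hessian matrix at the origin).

Hessian at 0 has rank 1.

1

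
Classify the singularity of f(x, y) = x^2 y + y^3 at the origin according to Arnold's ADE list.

D_4

The Hessian of f at 0 has rank 0. Corank 2; j^3 = y*(x^2 + y^2) splits into three distinct lines over C (the quadratic factor has nonzero discriminant), so D_4.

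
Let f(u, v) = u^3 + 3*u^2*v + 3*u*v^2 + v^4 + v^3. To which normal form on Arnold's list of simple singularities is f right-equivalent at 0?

The Hessian of f at 0 has rank 0. Corank 2; j^3 = (u + v)^3 is a perfect cube, so E-series; the 4-jet and mu = 6 give E_6.

E_{6}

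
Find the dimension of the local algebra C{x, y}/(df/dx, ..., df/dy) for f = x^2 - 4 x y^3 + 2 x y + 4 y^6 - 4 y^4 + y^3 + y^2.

2

The Hessian of f at 0 is [[2, 2], [2, 2]] with rank 1, so corank 1. A Groebner basis of the Jacobian ideal J(f) in C{x,y} is {y^2, x + y}; counting standard monomials gives mu = 2. Corank 1: A-series; mu = 2 gives A_2.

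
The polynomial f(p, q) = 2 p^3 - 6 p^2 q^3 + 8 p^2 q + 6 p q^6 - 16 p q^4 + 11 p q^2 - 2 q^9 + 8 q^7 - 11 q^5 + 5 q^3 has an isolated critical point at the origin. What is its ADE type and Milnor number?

Type D_4, Milnor number mu = 4.

The Hessian of f at 0 is [[0, 0], [0, 0]] with rank 0, so corank 2. A Groebner basis of the Jacobian ideal J(f) in C{p,q} is {q^3, p^2 + q^2/2, p*q + q^2/2}; counting standard monomials gives mu = 4. Corank 2; j^3 = (p + q)*(2*p^2 + 6*p*q + 5*q^2) splits into three distinct lines over C (the quadratic factor has nonzero discriminant), so D_4.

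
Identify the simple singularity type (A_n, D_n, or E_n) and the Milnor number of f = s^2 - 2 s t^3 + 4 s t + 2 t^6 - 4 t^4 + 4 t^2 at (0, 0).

Type A5, Milnor number mu = 5.

The Hessian of f at 0 is [[2, 4], [4, 8]] with rank 1, so corank 1. A Groebner basis of the Jacobian ideal J(f) in C{s,t} is {s*t^2 + 2*s + 4*t, -s + t^3 - 2*t, s^2 + 4*s*t + 4*t^2}; counting standard monomials gives mu = 5. Corank 1: A-series; mu = 5 gives A_5.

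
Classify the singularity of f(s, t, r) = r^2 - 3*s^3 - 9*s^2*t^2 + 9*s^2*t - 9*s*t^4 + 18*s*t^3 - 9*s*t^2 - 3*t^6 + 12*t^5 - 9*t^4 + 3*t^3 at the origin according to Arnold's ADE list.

The Hessian of f at 0 has rank 1. Corank 2; j^3 = -3*(s - t)^3 is a perfect cube, so E-series; the 5-jet and mu = 8 give E_8.

E_8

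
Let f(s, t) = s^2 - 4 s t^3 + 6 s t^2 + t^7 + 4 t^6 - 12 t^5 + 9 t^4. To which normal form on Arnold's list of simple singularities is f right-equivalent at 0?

A6

The Hessian of f at 0 is [[2, 0], [0, 0]] with rank 1, so corank 1. A Groebner basis of the Jacobian ideal J(f) in C{s,t} is {s^3, s^2*t + 3*s^2/4 - 27*s*t/8 - 81*s/16 - 243*t^2/16, s^2/6 + s*t^2 + 3*s*t/4 + 9*s/8 + 27*t^2/8, -s/2 + t^3 - 3*t^2/2}; counting standard monomials gives mu = 6. Corank 1: A-series; mu = 6 gives A_6.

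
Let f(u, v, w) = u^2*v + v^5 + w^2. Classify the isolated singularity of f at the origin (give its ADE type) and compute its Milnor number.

Type D_{6}, Milnor number mu = 6.

The Hessian of f at 0 is [[0, 0, 0], [0, 0, 0], [0, 0, 2]] with rank 1, so corank 2. A Groebner basis of the Jacobian ideal J(f) in C{u,v,w} is {u^2/5 + v^4, u^3, u*v, w}; counting standard monomials gives mu = 6. Corank 2; j^3 = u^2*v has shape L^2 M (L != M), so D-series; mu = 6 gives D_6.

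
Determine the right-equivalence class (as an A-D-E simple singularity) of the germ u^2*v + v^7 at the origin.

D8

The Hessian of f at 0 is [[0, 0], [0, 0]] with rank 0, so corank 2. A Groebner basis of the Jacobian ideal J(f) in C{u,v} is {u^2/7 + v^6, u^3, u*v}; counting standard monomials gives mu = 8. Corank 2; j^3 = u^2*v has shape L^2 M (L != M), so D-series; mu = 8 gives D_8.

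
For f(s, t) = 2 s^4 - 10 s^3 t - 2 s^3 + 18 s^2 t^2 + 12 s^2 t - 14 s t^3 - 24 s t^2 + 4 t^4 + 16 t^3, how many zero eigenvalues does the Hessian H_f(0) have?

The Hessian at 0 is [[0, 0], [0, 0]] of rank 0; hence corank 2.

2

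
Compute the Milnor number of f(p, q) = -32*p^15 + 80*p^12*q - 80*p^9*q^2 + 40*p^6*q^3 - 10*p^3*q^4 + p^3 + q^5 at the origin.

The Hessian of f at 0 has rank 0. Corank 2; j^3 = p^3 is a perfect cube, so E-series; the 5-jet and mu = 8 give E_8.

8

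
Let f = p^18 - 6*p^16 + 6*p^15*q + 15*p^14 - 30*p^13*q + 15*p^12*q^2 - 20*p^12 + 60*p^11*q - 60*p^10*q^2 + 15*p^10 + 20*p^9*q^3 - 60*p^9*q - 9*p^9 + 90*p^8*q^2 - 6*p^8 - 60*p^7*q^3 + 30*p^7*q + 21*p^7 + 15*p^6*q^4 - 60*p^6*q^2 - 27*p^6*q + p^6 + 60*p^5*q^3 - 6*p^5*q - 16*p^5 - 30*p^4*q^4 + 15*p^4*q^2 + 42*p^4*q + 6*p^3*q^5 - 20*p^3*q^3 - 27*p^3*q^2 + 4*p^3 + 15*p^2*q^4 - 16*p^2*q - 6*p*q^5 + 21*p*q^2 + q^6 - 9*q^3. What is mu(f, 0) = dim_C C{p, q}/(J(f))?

7

The Hessian of f at 0 has rank 0. Corank 2; j^3 = (p - q)*(2*p - 3*q)^2 has shape L^2 M (L != M), so D-series; mu = 7 gives D_7.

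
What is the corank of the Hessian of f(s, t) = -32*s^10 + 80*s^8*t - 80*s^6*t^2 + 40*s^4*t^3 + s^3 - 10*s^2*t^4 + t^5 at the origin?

2

The Hessian at 0 is [[0, 0], [0, 0]] of rank 0; hence corank 2.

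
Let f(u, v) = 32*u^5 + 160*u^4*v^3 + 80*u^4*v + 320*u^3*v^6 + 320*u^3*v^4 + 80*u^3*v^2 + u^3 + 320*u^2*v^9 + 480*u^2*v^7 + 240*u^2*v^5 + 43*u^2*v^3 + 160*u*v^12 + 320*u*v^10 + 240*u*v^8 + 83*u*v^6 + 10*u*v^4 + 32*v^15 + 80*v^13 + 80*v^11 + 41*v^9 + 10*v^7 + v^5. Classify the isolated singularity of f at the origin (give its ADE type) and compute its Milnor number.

The Hessian of f at 0 has rank 0. Corank 2; j^3 = u^3 is a perfect cube, so E-series; the 5-jet and mu = 8 give E_8.

Type E8, Milnor number mu = 8.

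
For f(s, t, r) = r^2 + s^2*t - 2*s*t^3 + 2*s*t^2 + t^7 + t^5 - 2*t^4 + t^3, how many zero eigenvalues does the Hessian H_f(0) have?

Hessian at 0 has rank 1.

2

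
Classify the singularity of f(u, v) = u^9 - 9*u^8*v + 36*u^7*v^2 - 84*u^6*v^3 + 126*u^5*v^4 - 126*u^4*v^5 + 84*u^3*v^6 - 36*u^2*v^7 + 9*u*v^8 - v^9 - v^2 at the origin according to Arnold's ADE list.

A8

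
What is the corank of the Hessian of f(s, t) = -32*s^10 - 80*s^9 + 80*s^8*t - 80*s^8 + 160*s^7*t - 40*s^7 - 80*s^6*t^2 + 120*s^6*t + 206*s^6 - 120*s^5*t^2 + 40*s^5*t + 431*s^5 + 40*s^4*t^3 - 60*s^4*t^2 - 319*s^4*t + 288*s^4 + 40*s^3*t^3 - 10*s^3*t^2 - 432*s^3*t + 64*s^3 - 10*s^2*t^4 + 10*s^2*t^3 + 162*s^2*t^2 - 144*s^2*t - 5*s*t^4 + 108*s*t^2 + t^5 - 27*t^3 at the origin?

Hessian at 0 has rank 0.

2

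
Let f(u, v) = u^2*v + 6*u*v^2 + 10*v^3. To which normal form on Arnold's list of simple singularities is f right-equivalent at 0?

The Hessian of f at 0 has rank 0. Corank 2; j^3 = v*(u^2 + 6*u*v + 10*v^2) splits into three distinct lines over C (the quadratic factor has nonzero discriminant), so D_4.

D_4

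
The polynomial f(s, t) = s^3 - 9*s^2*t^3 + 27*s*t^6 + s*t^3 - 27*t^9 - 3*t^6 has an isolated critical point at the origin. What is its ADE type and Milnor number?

The Hessian of f at 0 is [[0, 0], [0, 0]] with rank 0, so corank 2. A Groebner basis of the Jacobian ideal J(f) in C{s,t} is {s^3, s*t^2, 3*s^2 + t^3}; counting standard monomials gives mu = 7. Corank 2; j^3 = s^3 is a perfect cube, so E-series; the 4-jet and mu = 7 give E_7.

Type E_7, Milnor number mu = 7.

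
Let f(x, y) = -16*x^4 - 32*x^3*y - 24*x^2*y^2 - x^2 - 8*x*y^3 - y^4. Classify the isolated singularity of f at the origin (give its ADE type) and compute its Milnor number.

The Hessian of f at 0 has rank 1. Corank 1: A-series; mu = 3 gives A_3.

Type A3, Milnor number mu = 3.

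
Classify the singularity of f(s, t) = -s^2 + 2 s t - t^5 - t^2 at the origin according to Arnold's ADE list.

The Hessian of f at 0 has rank 1. Corank 1: A-series; mu = 4 gives A_4.

A_{4}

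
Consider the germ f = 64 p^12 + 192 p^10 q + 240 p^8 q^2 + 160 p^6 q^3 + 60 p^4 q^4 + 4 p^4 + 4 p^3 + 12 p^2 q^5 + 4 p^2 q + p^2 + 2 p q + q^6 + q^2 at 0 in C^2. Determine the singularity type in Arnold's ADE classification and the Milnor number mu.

The Hessian of f at 0 is [[2, 2], [2, 2]] with rank 1, so corank 1. A Groebner basis of the Jacobian ideal J(f) in C{p,q} is {p*q^2 - 3*p*q/2 + p/4 - q^2 + q/4, 5*p*q/2 - p/2 + q^3 + 3*q^2/2 - q/2, p^2 + p/2 + q/2}; counting standard monomials gives mu = 5. Corank 1: A-series; mu = 5 gives A_5.

Type A_{5}, Milnor number mu = 5.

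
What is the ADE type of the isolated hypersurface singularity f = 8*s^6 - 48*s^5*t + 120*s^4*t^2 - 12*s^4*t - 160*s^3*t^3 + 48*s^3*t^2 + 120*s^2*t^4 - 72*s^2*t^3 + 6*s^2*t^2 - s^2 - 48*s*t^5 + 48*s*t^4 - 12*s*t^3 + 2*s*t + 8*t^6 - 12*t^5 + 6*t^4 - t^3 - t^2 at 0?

A2

The Hessian of f at 0 is [[-2, 2], [2, -2]] with rank 1, so corank 1. A Groebner basis of the Jacobian ideal J(f) in C{s,t} is {t^2, s - t}; counting standard monomials gives mu = 2. Corank 1: A-series; mu = 2 gives A_2.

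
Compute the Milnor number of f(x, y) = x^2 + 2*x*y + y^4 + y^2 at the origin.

3

The Hessian of f at 0 has rank 1. Corank 1: A-series; mu = 3 gives A_3.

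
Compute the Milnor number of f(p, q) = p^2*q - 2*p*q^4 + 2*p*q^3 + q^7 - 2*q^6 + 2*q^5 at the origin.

The Hessian of f at 0 has rank 0. Corank 2; j^3 = p^2*q has shape L^2 M (L != M), so D-series; mu = 6 gives D_6.

6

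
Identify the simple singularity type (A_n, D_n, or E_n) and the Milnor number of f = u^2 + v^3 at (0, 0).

Type A2, Milnor number mu = 2.

The Hessian of f at 0 is [[2, 0], [0, 0]] with rank 1, so corank 1. A Groebner basis of the Jacobian ideal J(f) in C{u,v} is {v^2, u}; counting standard monomials gives mu = 2. Corank 1: A-series; mu = 2 gives A_2.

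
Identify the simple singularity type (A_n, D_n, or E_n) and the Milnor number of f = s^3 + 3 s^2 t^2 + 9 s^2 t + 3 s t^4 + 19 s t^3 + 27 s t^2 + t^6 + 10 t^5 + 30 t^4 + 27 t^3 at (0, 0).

Type E_{7}, Milnor number mu = 7.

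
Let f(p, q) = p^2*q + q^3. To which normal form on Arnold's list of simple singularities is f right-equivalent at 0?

D_{4}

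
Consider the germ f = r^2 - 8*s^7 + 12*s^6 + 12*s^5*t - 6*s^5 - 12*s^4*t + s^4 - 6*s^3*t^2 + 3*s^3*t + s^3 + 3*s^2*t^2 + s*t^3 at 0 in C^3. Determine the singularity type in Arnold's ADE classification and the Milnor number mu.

Type E7, Milnor number mu = 7.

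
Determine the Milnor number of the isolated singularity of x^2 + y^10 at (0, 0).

9

The Hessian of f at 0 has rank 1. Corank 1: A-series; mu = 9 gives A_9.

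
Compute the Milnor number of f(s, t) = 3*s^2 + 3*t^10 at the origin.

9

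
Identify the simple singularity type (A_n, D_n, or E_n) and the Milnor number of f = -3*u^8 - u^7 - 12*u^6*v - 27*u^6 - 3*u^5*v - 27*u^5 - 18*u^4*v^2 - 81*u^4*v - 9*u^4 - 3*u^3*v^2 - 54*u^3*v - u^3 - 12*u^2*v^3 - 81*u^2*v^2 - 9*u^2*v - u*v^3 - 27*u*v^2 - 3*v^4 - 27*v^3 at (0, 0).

Type E_{7}, Milnor number mu = 7.

The Hessian of f at 0 has rank 0. Corank 2; j^3 = -(u + 3*v)^3 is a perfect cube, so E-series; the 4-jet and mu = 7 give E_7.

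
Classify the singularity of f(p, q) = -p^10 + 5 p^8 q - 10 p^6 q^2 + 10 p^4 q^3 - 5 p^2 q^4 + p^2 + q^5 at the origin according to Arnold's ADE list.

A_4

The Hessian of f at 0 has rank 1. Corank 1: A-series; mu = 4 gives A_4.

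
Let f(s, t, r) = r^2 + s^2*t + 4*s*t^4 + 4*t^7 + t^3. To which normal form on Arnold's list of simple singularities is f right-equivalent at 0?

The Hessian of f at 0 has rank 1. Corank 2; j^3 = t*(s^2 + t^2) splits into three distinct lines over C (the quadratic factor has nonzero discriminant), so D_4.

D4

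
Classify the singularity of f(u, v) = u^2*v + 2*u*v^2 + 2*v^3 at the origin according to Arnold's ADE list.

D_4

The Hessian of f at 0 has rank 0. Corank 2; j^3 = v*(u^2 + 2*u*v + 2*v^2) splits into three distinct lines over C (the quadratic factor has nonzero discriminant), so D_4.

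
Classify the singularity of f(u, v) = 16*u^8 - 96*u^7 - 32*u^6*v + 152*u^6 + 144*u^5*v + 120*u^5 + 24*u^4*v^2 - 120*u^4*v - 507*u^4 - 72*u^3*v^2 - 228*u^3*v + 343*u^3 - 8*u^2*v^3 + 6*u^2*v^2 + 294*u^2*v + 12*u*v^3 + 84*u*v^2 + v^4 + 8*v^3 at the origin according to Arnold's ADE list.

The Hessian of f at 0 is [[0, 0], [0, 0]] with rank 0, so corank 2. A Groebner basis of the Jacobian ideal J(f) in C{u,v} is {u^3 - 147*u^2/8 - 21*u*v/2 - 3*v^2/2, u^2*v + 245*u^2/4 + 35*u*v + 5*v^2, -6517*u^2/32 + u*v^2 - 931*u*v/8 - 133*v^2/8, 21609*u^2/32 + 3087*u*v/8 + v^3 + 441*v^2/8}; counting standard monomials gives mu = 6. Corank 2; j^3 = (7*u + 2*v)^3 is a perfect cube, so E-series; the 4-jet and mu = 6 give E_6.

E_{6}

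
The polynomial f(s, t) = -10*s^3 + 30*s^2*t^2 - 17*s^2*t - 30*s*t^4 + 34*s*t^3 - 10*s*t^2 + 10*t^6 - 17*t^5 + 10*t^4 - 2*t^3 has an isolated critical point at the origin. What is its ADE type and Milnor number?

Type D_{4}, Milnor number mu = 4.

The Hessian of f at 0 has rank 0. Corank 2; j^3 = -(2*s + t)*(5*s^2 + 6*s*t + 2*t^2) splits into three distinct lines over C (the quadratic factor has nonzero discriminant), so D_4.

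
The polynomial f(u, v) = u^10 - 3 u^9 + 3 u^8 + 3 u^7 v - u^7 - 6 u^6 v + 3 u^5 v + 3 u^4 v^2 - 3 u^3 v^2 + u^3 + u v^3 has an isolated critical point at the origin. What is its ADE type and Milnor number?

Type E_7, Milnor number mu = 7.

The Hessian of f at 0 is [[0, 0], [0, 0]] with rank 0, so corank 2. A Groebner basis of the Jacobian ideal J(f) in C{u,v} is {u^3, u*v^2, 3*u^2 + v^3}; counting standard monomials gives mu = 7. Corank 2; j^3 = u^3 is a perfect cube, so E-series; the 4-jet and mu = 7 give E_7.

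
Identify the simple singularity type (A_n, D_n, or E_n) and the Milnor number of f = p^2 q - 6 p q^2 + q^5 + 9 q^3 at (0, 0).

Type D_{6}, Milnor number mu = 6.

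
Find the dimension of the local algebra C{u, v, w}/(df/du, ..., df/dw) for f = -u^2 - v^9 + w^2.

The Hessian of f at 0 has rank 2. Corank 1: A-series; mu = 8 gives A_8.

8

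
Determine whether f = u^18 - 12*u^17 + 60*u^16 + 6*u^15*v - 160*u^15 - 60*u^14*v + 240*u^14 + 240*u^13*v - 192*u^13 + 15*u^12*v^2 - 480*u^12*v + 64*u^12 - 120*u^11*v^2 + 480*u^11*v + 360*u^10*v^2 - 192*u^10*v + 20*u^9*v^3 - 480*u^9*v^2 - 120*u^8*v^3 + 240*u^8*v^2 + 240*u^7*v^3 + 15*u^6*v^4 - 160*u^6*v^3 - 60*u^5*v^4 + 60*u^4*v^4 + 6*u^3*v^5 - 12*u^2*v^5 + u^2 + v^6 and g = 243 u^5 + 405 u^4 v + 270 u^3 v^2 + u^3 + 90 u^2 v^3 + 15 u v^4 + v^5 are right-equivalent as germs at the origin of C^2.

The Hessian of f at 0 has rank 1. Corank 1: A-series; mu = 5 gives A_5. The Hessian of g at 0 has rank 0. Corank 2; j^3 = u^3 is a perfect cube, so E-series; the 5-jet and mu = 8 give E_8. f is A_5 but g is E_8, hence not right-equivalent.

No.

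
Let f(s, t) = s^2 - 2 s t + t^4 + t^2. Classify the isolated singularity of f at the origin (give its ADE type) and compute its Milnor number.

Type A_3, Milnor number mu = 3.

The Hessian of f at 0 has rank 1. Corank 1: A-series; mu = 3 gives A_3.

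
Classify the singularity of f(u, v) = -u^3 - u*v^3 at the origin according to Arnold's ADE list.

E_{7}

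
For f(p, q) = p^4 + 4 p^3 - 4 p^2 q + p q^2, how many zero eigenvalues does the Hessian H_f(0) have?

Hessian at 0 has rank 0.

2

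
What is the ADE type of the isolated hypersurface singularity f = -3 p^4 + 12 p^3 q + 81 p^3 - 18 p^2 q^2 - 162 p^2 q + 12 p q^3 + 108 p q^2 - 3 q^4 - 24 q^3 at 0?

E6

The Hessian of f at 0 has rank 0. Corank 2; j^3 = 3*(3*p - 2*q)^3 is a perfect cube, so E-series; the 4-jet and mu = 6 give E_6.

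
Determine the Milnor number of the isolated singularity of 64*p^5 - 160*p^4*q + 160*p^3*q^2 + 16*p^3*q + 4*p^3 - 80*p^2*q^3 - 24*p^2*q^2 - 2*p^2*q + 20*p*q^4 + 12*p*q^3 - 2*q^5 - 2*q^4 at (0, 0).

5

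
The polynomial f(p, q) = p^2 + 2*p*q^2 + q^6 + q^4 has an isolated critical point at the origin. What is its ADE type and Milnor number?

Type A5, Milnor number mu = 5.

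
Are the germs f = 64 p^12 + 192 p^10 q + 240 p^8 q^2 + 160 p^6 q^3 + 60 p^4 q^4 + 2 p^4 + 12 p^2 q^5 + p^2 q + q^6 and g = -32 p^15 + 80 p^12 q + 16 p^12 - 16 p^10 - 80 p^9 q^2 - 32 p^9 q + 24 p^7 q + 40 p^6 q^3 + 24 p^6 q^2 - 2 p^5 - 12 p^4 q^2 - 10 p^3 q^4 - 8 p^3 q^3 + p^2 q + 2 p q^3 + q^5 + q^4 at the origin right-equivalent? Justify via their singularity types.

The Hessian of f at 0 is [[0, 0], [0, 0]] with rank 0, so corank 2. A Groebner basis of the Jacobian ideal J(f) in C{p,q} is {p^2/6 + q^5, p^3, p*q}; counting standard monomials gives mu = 7. Corank 2; j^3 = p^2*q has shape L^2 M (L != M), so D-series; mu = 7 gives D_7. The Hessian of g at 0 is [[0, 0], [0, 0]] with rank 0, so corank 2. A Groebner basis of the Jacobian ideal J(g) in C{p,q} is {p*q^2, p*q + q^3, p^2 - 4*p*q}; counting standard monomials gives mu = 5. Corank 2; j^3 = p^2*q has shape L^2 M (L != M), so D-series; mu = 5 gives D_5. f is D_7 but g is D_5, hence not right-equivalent.

No.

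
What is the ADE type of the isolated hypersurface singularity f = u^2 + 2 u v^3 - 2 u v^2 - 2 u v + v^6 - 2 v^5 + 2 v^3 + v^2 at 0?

A3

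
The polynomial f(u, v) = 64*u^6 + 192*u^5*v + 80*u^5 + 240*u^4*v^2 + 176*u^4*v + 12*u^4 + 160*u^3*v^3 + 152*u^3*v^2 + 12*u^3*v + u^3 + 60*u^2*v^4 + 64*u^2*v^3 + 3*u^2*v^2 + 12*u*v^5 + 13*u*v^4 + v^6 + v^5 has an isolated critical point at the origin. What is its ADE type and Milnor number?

The Hessian of f at 0 is [[0, 0], [0, 0]] with rank 0, so corank 2. A Groebner basis of the Jacobian ideal J(f) in C{u,v} is {-u^2/16 + u*v^3 - u*v^2/8, u^2/2 + u*v^2 + v^4, u^3, u^2*v + u^2/8 + u*v^2/4}; counting standard monomials gives mu = 8. Corank 2; j^3 = u^3 is a perfect cube, so E-series; the 5-jet and mu = 8 give E_8.

Type E_8, Milnor number mu = 8.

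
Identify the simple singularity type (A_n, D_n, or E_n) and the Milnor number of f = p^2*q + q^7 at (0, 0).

Type D_8, Milnor number mu = 8.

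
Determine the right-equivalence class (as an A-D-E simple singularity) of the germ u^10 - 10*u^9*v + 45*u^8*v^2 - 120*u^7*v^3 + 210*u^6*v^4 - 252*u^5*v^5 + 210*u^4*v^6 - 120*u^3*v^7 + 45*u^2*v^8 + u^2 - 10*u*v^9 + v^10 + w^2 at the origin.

A_9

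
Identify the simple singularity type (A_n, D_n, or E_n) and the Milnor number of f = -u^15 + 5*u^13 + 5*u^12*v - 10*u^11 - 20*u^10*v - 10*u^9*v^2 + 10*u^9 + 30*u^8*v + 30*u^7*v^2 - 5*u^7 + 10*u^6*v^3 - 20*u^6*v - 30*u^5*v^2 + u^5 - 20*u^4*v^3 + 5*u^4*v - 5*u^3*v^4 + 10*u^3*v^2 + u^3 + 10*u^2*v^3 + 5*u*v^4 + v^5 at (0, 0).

Type E_{8}, Milnor number mu = 8.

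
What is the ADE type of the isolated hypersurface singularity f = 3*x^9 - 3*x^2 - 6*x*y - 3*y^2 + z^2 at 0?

The Hessian of f at 0 has rank 2. Corank 1: A-series; mu = 8 gives A_8.

A_{8}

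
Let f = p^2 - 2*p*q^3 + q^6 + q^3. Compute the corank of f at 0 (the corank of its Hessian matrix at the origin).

1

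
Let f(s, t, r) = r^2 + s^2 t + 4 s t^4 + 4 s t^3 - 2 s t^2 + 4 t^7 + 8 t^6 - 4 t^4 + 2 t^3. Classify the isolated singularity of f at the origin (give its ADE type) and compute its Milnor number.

The Hessian of f at 0 has rank 1. Corank 2; j^3 = t*(s^2 - 2*s*t + 2*t^2) splits into three distinct lines over C (the quadratic factor has nonzero discriminant), so D_4.

Type D4, Milnor number mu = 4.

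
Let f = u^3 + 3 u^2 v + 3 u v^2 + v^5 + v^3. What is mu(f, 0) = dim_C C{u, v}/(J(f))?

8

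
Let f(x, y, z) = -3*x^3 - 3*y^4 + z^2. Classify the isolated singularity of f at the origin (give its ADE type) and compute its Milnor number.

Type E_{6}, Milnor number mu = 6.

The Hessian of f at 0 has rank 1. Corank 2; j^3 = -3*x^3 is a perfect cube, so E-series; the 4-jet and mu = 6 give E_6.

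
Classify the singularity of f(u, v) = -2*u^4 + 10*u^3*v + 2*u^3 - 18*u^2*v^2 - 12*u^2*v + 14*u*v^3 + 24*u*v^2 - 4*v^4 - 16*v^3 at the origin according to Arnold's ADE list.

The Hessian of f at 0 is [[0, 0], [0, 0]] with rank 0, so corank 2. A Groebner basis of the Jacobian ideal J(f) in C{u,v} is {3*u^2 - 12*u*v + v^4 - v^3 + 12*v^2, u^3 - 18*u^2 + 72*u*v - 2*v^3 - 72*v^2, u^2*v - 7*u^2 + 28*u*v - 5*v^3/3 - 28*v^2, -2*u^2 + u*v^2 + 8*u*v - 4*v^3/3 - 8*v^2}; counting standard monomials gives mu = 7. Corank 2; j^3 = 2*(u - 2*v)^3 is a perfect cube, so E-series; the 4-jet and mu = 7 give E_7.

E7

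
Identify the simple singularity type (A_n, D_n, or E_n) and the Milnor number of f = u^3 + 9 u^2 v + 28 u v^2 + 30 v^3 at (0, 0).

The Hessian of f at 0 is [[0, 0], [0, 0]] with rank 0, so corank 2. A Groebner basis of the Jacobian ideal J(f) in C{u,v} is {v^3, u^2 - 26*v^2/3, u*v + 3*v^2}; counting standard monomials gives mu = 4. Corank 2; j^3 = (u + 3*v)*(u^2 + 6*u*v + 10*v^2) splits into three distinct lines over C (the quadratic factor has nonzero discriminant), so D_4.

Type D_4, Milnor number mu = 4.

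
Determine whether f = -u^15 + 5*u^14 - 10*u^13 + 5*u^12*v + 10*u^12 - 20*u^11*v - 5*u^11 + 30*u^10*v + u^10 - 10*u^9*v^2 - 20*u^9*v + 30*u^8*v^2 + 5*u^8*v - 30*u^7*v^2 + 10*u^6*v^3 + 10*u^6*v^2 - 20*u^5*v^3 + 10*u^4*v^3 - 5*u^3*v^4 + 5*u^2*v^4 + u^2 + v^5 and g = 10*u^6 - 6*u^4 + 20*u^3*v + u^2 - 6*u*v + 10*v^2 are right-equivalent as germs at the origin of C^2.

The Hessian of f at 0 has rank 1. Corank 1: A-series; mu = 4 gives A_4. The Hessian of g at 0 has rank 2. Corank 0: nondegenerate Morse point, so A_1. f is A_4 but g is A_1, hence not right-equivalent.

No.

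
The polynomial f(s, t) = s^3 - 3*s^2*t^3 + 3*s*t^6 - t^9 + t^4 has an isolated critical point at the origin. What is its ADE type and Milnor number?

Type E_{6}, Milnor number mu = 6.

The Hessian of f at 0 has rank 0. Corank 2; j^3 = s^3 is a perfect cube, so E-series; the 4-jet and mu = 6 give E_6.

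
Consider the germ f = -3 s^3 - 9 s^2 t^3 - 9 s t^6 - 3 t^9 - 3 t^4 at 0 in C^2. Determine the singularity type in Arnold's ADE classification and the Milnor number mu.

The Hessian of f at 0 has rank 0. Corank 2; j^3 = -3*s^3 is a perfect cube, so E-series; the 4-jet and mu = 6 give E_6.

Type E_{6}, Milnor number mu = 6.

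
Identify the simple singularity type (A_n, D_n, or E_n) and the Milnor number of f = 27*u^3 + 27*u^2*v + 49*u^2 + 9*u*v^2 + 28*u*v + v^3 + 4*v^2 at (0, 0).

Type A_{2}, Milnor number mu = 2.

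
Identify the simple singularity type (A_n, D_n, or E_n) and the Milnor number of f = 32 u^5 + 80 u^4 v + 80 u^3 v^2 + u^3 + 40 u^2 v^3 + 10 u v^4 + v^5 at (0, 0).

The Hessian of f at 0 is [[0, 0], [0, 0]] with rank 0, so corank 2. A Groebner basis of the Jacobian ideal J(f) in C{u,v} is {v^5, u*v^3 + v^4/8, u^2}; counting standard monomials gives mu = 8. Corank 2; j^3 = u^3 is a perfect cube, so E-series; the 5-jet and mu = 8 give E_8.

Type E_{8}, Milnor number mu = 8.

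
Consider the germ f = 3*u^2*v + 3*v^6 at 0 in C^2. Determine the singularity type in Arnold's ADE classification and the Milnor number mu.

Type D_7, Milnor number mu = 7.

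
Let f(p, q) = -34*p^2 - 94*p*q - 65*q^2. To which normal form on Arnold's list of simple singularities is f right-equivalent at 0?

A1

The Hessian of f at 0 has rank 2. Corank 0: nondegenerate Morse point, so A_1.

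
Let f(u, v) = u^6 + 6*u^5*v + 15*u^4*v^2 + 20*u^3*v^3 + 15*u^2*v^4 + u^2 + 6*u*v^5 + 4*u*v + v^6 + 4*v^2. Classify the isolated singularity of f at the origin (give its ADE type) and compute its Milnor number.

Type A_5, Milnor number mu = 5.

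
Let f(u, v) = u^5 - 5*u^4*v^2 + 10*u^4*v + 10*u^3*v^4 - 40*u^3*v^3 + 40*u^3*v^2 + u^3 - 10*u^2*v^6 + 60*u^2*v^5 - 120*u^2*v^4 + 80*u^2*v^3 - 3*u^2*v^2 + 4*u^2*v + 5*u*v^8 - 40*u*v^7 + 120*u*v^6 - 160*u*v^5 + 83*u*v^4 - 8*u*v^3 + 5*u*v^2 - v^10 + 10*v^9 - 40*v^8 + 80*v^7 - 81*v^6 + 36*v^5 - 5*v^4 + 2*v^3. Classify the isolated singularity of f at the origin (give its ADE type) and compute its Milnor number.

The Hessian of f at 0 is [[0, 0], [0, 0]] with rank 0, so corank 2. A Groebner basis of the Jacobian ideal J(f) in C{u,v} is {u^3 + 2*u^2 + 5*u*v + 3*v^2, u^2*v - 7*u^2/4 - 9*u*v/2 - 11*v^2/4, 3*u^2/2 + u*v^2 + 4*u*v + 5*v^2/2, -5*u^2/4 - 7*u*v/2 + v^3 - 9*v^2/4}; counting standard monomials gives mu = 6. Corank 2; j^3 = (u + v)^2*(u + 2*v) has shape L^2 M (L != M), so D-series; mu = 6 gives D_6.

Type D_{6}, Milnor number mu = 6.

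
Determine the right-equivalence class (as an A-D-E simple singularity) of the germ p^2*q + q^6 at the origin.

D7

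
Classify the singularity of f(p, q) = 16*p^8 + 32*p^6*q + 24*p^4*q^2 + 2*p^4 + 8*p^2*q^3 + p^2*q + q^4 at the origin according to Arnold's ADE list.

The Hessian of f at 0 is [[0, 0], [0, 0]] with rank 0, so corank 2. A Groebner basis of the Jacobian ideal J(f) in C{p,q} is {p^3, p^2/4 + q^3, p*q}; counting standard monomials gives mu = 5. Corank 2; j^3 = p^2*q has shape L^2 M (L != M), so D-series; mu = 5 gives D_5.

D5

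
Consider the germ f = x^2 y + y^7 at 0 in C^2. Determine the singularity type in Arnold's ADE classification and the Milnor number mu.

Type D_8, Milnor number mu = 8.

The Hessian of f at 0 has rank 0. Corank 2; j^3 = x^2*y has shape L^2 M (L != M), so D-series; mu = 8 gives D_8.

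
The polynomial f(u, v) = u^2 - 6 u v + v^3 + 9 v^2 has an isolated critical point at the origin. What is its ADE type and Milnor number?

Type A_{2}, Milnor number mu = 2.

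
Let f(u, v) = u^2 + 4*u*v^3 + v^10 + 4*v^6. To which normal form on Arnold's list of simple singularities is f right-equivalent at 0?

A_{9}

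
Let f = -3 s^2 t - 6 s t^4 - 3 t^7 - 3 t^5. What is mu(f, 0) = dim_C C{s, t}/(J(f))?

6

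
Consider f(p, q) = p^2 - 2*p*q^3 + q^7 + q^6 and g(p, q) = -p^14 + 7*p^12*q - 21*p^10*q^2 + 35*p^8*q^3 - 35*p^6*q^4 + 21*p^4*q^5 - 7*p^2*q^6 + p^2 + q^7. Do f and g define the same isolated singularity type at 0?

Yes.

The Hessian of f at 0 is [[2, 0], [0, 0]] with rank 1, so corank 1. A Groebner basis of the Jacobian ideal J(f) in C{p,q} is {-p + q^3, p^2}; counting standard monomials gives mu = 6. Corank 1: A-series; mu = 6 gives A_6. The Hessian of g at 0 is [[2, 0], [0, 0]] with rank 1, so corank 1. A Groebner basis of the Jacobian ideal J(g) in C{p,q} is {q^6, p}; counting standard monomials gives mu = 6. Corank 1: A-series; mu = 6 gives A_6. Both have type A_6, hence right-equivalent.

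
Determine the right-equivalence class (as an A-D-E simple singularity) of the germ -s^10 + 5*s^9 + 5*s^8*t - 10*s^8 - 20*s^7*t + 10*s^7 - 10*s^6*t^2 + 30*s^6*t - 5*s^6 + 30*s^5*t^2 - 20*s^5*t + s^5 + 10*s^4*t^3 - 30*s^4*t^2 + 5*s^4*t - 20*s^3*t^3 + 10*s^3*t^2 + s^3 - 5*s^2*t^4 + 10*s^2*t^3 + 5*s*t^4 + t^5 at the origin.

E8

The Hessian of f at 0 has rank 0. Corank 2; j^3 = s^3 is a perfect cube, so E-series; the 5-jet and mu = 8 give E_8.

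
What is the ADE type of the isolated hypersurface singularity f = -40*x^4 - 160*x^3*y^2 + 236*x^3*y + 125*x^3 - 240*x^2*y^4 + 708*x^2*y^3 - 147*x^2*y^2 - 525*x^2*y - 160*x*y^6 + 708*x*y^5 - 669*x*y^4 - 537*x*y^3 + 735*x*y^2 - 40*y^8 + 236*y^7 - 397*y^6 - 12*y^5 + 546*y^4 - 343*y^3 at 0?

The Hessian of f at 0 is [[0, 0], [0, 0]] with rank 0, so corank 2. A Groebner basis of the Jacobian ideal J(f) in C{x,y} is {-1171875*x^2/1176871 + 3281250*x*y/1176871 + y^4 - 125*y^3/1176871 - 2296875*y^2/1176871, x^3 + 6905850*x^2/1176871 - 19336380*x*y/1176871 - 16142987*y^3/5884355 + 13535466*y^2/1176871, x^2*y + 3288375*x^2/1176871 - 9207450*x*y/1176871 - 11531582*y^3/5884355 + 6445215*y^2/1176871, 1174375*x^2/1176871 + x*y^2 - 3288250*x*y/1176871 - 24712412*y^3/17653065 + 2301775*y^2/1176871}; counting standard monomials gives mu = 7. Corank 2; j^3 = (5*x - 7*y)^3 is a perfect cube, so E-series; the 4-jet and mu = 7 give E_7.

E7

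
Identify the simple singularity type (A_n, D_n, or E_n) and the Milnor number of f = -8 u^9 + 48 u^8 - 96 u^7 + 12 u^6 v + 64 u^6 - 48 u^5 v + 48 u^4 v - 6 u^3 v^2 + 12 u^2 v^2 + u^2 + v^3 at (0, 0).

Type A_2, Milnor number mu = 2.

The Hessian of f at 0 has rank 1. Corank 1: A-series; mu = 2 gives A_2.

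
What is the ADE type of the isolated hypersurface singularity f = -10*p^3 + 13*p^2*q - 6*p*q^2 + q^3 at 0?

The Hessian of f at 0 has rank 0. Corank 2; j^3 = -(2*p - q)*(5*p^2 - 4*p*q + q^2) splits into three distinct lines over C (the quadratic factor has nonzero discriminant), so D_4.

D_4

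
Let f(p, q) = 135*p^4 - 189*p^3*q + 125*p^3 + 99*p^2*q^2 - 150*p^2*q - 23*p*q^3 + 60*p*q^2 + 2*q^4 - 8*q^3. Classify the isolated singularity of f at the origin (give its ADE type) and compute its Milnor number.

The Hessian of f at 0 has rank 0. Corank 2; j^3 = (5*p - 2*q)^3 is a perfect cube, so E-series; the 4-jet and mu = 7 give E_7.

Type E_{7}, Milnor number mu = 7.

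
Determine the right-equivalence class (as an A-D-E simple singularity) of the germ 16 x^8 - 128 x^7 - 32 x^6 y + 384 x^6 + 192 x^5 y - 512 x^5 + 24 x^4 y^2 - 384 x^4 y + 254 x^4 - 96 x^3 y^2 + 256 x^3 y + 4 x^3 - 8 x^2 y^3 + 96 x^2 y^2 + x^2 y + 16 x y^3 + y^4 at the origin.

D5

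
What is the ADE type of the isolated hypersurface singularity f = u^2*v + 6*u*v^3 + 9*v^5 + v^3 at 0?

D_{4}

The Hessian of f at 0 is [[0, 0], [0, 0]] with rank 0, so corank 2. A Groebner basis of the Jacobian ideal J(f) in C{u,v} is {v^3, u^2 + 3*v^2, u*v}; counting standard monomials gives mu = 4. Corank 2; j^3 = v*(u^2 + v^2) splits into three distinct lines over C (the quadratic factor has nonzero discriminant), so D_4.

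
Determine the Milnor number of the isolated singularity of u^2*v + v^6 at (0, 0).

The Hessian of f at 0 has rank 0. Corank 2; j^3 = u^2*v has shape L^2 M (L != M), so D-series; mu = 7 gives D_7.

7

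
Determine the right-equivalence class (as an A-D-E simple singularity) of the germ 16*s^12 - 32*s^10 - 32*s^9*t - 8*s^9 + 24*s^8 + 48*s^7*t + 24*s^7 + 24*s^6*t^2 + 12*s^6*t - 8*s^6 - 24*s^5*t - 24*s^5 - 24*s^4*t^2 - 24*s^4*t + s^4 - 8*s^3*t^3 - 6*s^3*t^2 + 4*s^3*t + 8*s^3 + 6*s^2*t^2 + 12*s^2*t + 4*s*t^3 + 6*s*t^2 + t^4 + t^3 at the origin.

The Hessian of f at 0 is [[0, 0], [0, 0]] with rank 0, so corank 2. A Groebner basis of the Jacobian ideal J(f) in C{s,t} is {t^4, s*t^2 + 2*t^3/3, s^2 + s*t + t^2/4}; counting standard monomials gives mu = 6. Corank 2; j^3 = (2*s + t)^3 is a perfect cube, so E-series; the 4-jet and mu = 6 give E_6.

E6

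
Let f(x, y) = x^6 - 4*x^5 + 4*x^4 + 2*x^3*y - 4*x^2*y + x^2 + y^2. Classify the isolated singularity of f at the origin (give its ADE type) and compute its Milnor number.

The Hessian of f at 0 is [[2, 0], [0, 2]] with rank 2, so corank 0. A Groebner basis of the Jacobian ideal J(f) in C{x,y} is {x, y}; counting standard monomials gives mu = 1. Corank 0: nondegenerate Morse point, so A_1.

Type A_1, Milnor number mu = 1.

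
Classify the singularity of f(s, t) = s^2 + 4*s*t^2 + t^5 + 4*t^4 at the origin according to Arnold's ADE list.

A_{4}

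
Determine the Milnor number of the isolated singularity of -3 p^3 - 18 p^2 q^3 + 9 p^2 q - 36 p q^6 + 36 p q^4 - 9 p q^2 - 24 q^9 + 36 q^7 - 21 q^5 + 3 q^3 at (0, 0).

8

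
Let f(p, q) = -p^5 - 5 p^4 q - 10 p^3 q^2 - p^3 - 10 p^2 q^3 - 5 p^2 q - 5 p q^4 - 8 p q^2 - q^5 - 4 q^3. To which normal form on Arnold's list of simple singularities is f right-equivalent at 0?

D_6

The Hessian of f at 0 has rank 0. Corank 2; j^3 = -(p + q)*(p + 2*q)^2 has shape L^2 M (L != M), so D-series; mu = 6 gives D_6.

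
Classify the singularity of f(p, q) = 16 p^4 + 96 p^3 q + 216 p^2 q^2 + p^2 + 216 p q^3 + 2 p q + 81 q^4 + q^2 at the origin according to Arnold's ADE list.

The Hessian of f at 0 has rank 1. Corank 1: A-series; mu = 3 gives A_3.

A_{3}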